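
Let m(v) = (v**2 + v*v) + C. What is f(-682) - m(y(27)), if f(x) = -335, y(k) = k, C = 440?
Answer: -2233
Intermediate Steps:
m(v) = 440 + 2*v**2 (m(v) = (v**2 + v*v) + 440 = (v**2 + v**2) + 440 = 2*v**2 + 440 = 440 + 2*v**2)
f(-682) - m(y(27)) = -335 - (440 + 2*27**2) = -335 - (440 + 2*729) = -335 - (440 + 1458) = -335 - 1*1898 = -335 - 1898 = -2233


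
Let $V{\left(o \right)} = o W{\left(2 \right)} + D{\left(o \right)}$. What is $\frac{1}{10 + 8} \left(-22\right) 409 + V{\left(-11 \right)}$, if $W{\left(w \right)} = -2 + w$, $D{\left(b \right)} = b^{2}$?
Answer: $- \frac{3410}{9} \approx -378.89$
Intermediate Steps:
$V{\left(o \right)} = o^{2}$ ($V{\left(o \right)} = o \left(-2 + 2\right) + o^{2} = o 0 + o^{2} = 0 + o^{2} = o^{2}$)
$\frac{1}{10 + 8} \left(-22\right) 409 + V{\left(-11 \right)} = \frac{1}{10 + 8} \left(-22\right) 409 + \left(-11\right)^{2} = \frac{1}{18} \left(-22\right) 409 + 121 = \left(- \frac{11}{9}\right) 409 + 121 = - \frac{4499}{9} + 121 = - \frac{3410}{9}$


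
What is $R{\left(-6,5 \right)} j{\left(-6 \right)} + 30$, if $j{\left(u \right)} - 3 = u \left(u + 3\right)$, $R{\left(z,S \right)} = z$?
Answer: $-96$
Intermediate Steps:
$j{\left(u \right)} = 3 + u \left(3 + u\right)$ ($j{\left(u \right)} = 3 + u \left(u + 3\right) = 3 + u \left(3 + u\right)$)
$R{\left(-6,5 \right)} j{\left(-6 \right)} + 30 = - 6 \left(3 + \left(-6\right)^{2} + 3 \left(-6\right)\right) + 30 = - 6 \left(3 + 36 - 18\right) + 30 = \left(-6\right) 21 + 30 = -126 + 30 = -96$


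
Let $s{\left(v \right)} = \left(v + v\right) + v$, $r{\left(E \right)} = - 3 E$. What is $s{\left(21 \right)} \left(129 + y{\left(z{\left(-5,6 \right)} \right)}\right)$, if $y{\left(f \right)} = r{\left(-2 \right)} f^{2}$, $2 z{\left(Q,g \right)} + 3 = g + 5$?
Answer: $14175$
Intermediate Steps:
$z{\left(Q,g \right)} = 1 + \frac{g}{2}$ ($z{\left(Q,g \right)} = - \frac{3}{2} + \frac{g + 5}{2} = - \frac{3}{2} + \frac{5 + g}{2} = - \frac{3}{2} + \left(\frac{5}{2} + \frac{g}{2}\right) = 1 + \frac{g}{2}$)
$s{\left(v \right)} = 3 v$ ($s{\left(v \right)} = 2 v + v = 3 v$)
$y{\left(f \right)} = 6 f^{2}$ ($y{\left(f \right)} = \left(-3\right) \left(-2\right) f^{2} = 6 f^{2}$)
$s{\left(21 \right)} \left(129 + y{\left(z{\left(-5,6 \right)} \right)}\right) = 3 \cdot 21 \left(129 + 6 \left(1 + \frac{1}{2} \cdot 6\right)^{2}\right) = 63 \left(129 + 6 \left(1 + 3\right)^{2}\right) = 63 \left(129 + 6 \cdot 4^{2}\right) = 63 \left(129 + 6 \cdot 16\right) = 63 \left(129 + 96\right) = 63 \cdot 225 = 14175$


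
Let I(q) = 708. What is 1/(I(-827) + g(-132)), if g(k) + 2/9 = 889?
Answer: 9/14371 ≈ 0.00062626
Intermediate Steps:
g(k) = 7999/9 (g(k) = -2/9 + 889 = 7999/9)
1/(I(-827) + g(-132)) = 1/(708 + 7999/9) = 1/(14371/9) = 9/14371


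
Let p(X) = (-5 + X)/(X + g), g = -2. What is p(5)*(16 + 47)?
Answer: 0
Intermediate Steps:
p(X) = (-5 + X)/(-2 + X) (p(X) = (-5 + X)/(X - 2) = (-5 + X)/(-2 + X))
p(5)*(16 + 47) = ((-5 + 5)/(-2 + 5))*(16 + 47) = (0/3)*63 = ((⅓)*0)*63 = 0*63 = 0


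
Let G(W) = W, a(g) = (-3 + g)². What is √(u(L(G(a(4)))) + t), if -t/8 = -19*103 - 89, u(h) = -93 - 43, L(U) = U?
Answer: 2*√4058 ≈ 127.40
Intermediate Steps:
u(h) = -136
t = 16368 (t = -8*(-19*103 - 89) = -8*(-1957 - 89) = -8*(-2046) = 16368)
√(u(L(G(a(4)))) + t) = √(-136 + 16368) = √16232 = 2*√4058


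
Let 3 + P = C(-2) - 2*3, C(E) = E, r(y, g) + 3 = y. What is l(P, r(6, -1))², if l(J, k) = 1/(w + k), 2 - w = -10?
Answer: 1/225 ≈ 0.0044444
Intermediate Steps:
w = 12 (w = 2 - 1*(-10) = 2 + 10 = 12)
r(y, g) = -3 + y
P = -11 (P = -3 + (-2 - 2*3) = -3 + (-2 - 6) = -3 - 8 = -11)
l(J, k) = 1/(12 + k)
l(P, r(6, -1))² = (1/(12 + (-3 + 6)))² = (1/(12 + 3))² = (1/15)² = 1/225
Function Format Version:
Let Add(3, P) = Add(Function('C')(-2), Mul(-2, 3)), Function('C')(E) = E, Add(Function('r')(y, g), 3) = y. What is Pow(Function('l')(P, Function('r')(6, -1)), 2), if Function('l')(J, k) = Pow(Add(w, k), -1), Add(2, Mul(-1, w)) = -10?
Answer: Rational(1, 225) ≈ 0.0044444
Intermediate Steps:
w = 12 (w = Add(2, Mul(-1, -10)) = Add(2, 10) = 12)
Function('r')(y, g) = Add(-3, y)
P = -11 (P = Add(-3, Add(-2, Mul(-2, 3))) = Add(-3, Add(-2, -6)) = Add(-3, -8) = -11)
Function('l')(J, k) = Pow(Add(12, k), -1)
Pow(Function('l')(P, Function('r')(6, -1)), 2) = Pow(Pow(Add(12, Add(-3, 6)), -1), 2) = Pow(Pow(Add(12, 3), -1), 2) = Pow(Pow(15, -1), 2) = Pow(Rational(1, 15), 2) = Rational(1, 225)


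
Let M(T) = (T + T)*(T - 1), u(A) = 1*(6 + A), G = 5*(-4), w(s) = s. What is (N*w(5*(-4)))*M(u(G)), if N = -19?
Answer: 159600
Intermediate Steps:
G = -20
u(A) = 6 + A
M(T) = 2*T*(-1 + T) (M(T) = (2*T)*(-1 + T) = 2*T*(-1 + T))
(N*w(5*(-4)))*M(u(G)) = (-95*(-4))*(2*(6 - 20)*(-1 + (6 - 20))) = (-19*(-20))*(2*(-14)*(-1 - 14)) = 380*(2*(-14)*(-15)) = 380*420 = 159600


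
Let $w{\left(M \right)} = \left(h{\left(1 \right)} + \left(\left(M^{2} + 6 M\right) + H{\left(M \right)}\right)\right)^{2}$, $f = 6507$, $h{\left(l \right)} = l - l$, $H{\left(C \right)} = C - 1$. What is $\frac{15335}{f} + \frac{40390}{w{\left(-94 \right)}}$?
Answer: $\frac{1025611967945}{435079681803} \approx 2.3573$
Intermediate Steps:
$H{\left(C \right)} = -1 + C$ ($H{\left(C \right)} = C - 1 = -1 + C$)
$h{\left(l \right)} = 0$
$w{\left(M \right)} = \left(-1 + M^{2} + 7 M\right)^{2}$ ($w{\left(M \right)} = \left(0 + \left(\left(M^{2} + 6 M\right) + \left(-1 + M\right)\right)\right)^{2} = \left(0 + \left(-1 + M^{2} + 7 M\right)\right)^{2} = \left(-1 + M^{2} + 7 M\right)^{2}$)
$\frac{15335}{f} + \frac{40390}{w{\left(-94 \right)}} = \frac{15335}{6507} + \frac{40390}{\left(-1 + \left(-94\right)^{2} + 7 \left(-94\right)\right)^{2}} = 15335 \cdot \frac{1}{6507} + \frac{40390}{\left(-1 + 8836 - 658\right)^{2}} = \frac{15335}{6507} + \frac{40390}{8177^{2}} = \frac{15335}{6507} + \frac{40390}{66863329} = \frac{1025611967945}{435079681803}$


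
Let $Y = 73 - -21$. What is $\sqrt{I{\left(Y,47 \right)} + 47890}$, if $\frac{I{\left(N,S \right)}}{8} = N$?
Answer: $11 \sqrt{402} \approx 220.55$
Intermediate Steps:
$Y = 94$ ($Y = 73 + 21 = 94$)
$I{\left(N,S \right)} = 8 N$
$\sqrt{I{\left(Y,47 \right)} + 47890} = \sqrt{8 \cdot 94 + 47890} = \sqrt{752 + 47890} = \sqrt{48642} = 11 \sqrt{402}$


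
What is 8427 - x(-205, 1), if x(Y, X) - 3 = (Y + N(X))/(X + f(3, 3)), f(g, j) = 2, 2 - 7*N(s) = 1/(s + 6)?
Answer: 416120/49 ≈ 8492.3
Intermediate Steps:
N(s) = 2/7 - 1/(7*(6 + s)) (N(s) = 2/7 - 1/(7*(s + 6)) = 2/7 - 1/(7*(6 + s)))
x(Y, X) = 3 + (Y + (11 + 2*X)/(7*(6 + X)))/(2 + X) (x(Y, X) = 3 + (Y + (11 + 2*X)/(7*(6 + X)))/(X + 2) = 3 + (Y + (11 + 2*X)/(7*(6 + X)))/(2 + X))
8427 - x(-205, 1) = 8427 - (11 + 2*1 + 7*(6 + 1)*(6 - 205 + 3*1))/(7*(2 + 1)*(6 + 1)) = 8427 - (11 + 2 + 7*7*(6 - 205 + 3))/(7*3*7) = 8427 - (11 + 2 + 7*7*(-196))/(7*3*7) = 8427 - (11 + 2 - 9604)/(7*3*7) = 8427 - (-9591)/(7*3*7) = 8427 - 1*(-3197/49) = 8427 + 3197/49 = 416120/49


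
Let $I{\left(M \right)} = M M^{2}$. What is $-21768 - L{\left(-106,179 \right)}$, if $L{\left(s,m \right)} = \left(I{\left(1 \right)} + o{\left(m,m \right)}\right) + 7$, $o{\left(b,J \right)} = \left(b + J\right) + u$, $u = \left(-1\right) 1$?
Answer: $-22133$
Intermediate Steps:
$u = -1$
$o{\left(b,J \right)} = -1 + J + b$ ($o{\left(b,J \right)} = \left(b + J\right) - 1 = \left(J + b\right) - 1 = -1 + J + b$)
$I{\left(M \right)} = M^{3}$
$L{\left(s,m \right)} = 7 + 2 m$ ($L{\left(s,m \right)} = \left(1^{3} + \left(-1 + m + m\right)\right) + 7 = \left(1 + \left(-1 + 2 m\right)\right) + 7 = 2 m + 7 = 7 + 2 m$)
$-21768 - L{\left(-106,179 \right)} = -21768 - \left(7 + 2 \cdot 179\right) = -21768 - \left(7 + 358\right) = -21768 - 365 = -22133$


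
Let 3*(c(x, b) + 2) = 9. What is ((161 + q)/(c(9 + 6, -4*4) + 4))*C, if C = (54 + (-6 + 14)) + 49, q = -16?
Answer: 3219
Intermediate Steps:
c(x, b) = 1 (c(x, b) = -2 + (1/3)*9 = -2 + 3 = 1)
C = 111 (C = (54 + 8) + 49 = 62 + 49 = 111)
((161 + q)/(c(9 + 6, -4*4) + 4))*C = ((161 - 16)/(1 + 4))*111 = (145/5)*111 = (145*(1/5))*111 = 29*111 = 3219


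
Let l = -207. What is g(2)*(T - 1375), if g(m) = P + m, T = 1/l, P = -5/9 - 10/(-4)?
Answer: -10104223/1863 ≈ -5423.6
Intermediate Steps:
P = 35/18 (P = -5*1/9 - 10*(-1/4) = -5/9 + 5/2 = 35/18 ≈ 1.9444)
T = -1/207 (T = 1/(-207) = -1/207 ≈ -0.0048309)
g(m) = 35/18 + m
g(2)*(T - 1375) = (35/18 + 2)*(-1/207 - 1375) = (71/18)*(-284626/207) = -10104223/1863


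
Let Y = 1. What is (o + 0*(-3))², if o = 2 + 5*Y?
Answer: 49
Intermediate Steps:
o = 7 (o = 2 + 5*1 = 2 + 5 = 7)
(o + 0*(-3))² = (7 + 0*(-3))² = (7 + 0)² = 7² = 49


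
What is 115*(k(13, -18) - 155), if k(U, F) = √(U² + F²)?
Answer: -17825 + 115*√493 ≈ -15272.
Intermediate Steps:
k(U, F) = √(F² + U²)
115*(k(13, -18) - 155) = 115*(√((-18)² + 13²) - 155) = 115*(√(324 + 169) - 155) = 115*(√493 - 155) = 115*(-155 + √493) = -17825 + 115*√493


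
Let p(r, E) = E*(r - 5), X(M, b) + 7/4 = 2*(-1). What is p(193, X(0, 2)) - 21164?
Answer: -21869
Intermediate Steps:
X(M, b) = -15/4 (X(M, b) = -7/4 + 2*(-1) = -7/4 - 2 = -15/4)
p(r, E) = E*(-5 + r)
p(193, X(0, 2)) - 21164 = -15*(-5 + 193)/4 - 21164 = -15/4*188 - 21164 = -705 - 21164 = -21869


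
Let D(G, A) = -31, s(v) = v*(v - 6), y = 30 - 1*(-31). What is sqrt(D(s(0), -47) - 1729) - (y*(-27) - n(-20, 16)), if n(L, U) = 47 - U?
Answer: 1678 + 4*I*sqrt(110) ≈ 1678.0 + 41.952*I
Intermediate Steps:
y = 61 (y = 30 + 31 = 61)
s(v) = v*(-6 + v)
sqrt(D(s(0), -47) - 1729) - (y*(-27) - n(-20, 16)) = sqrt(-31 - 1729) - (61*(-27) - (47 - 1*16)) = sqrt(-1760) - (-1647 - (47 - 16)) = 4*I*sqrt(110) - (-1647 - 1*31) = 4*I*sqrt(110) - (-1647 - 31) = 4*I*sqrt(110) - 1*(-1678) = 4*I*sqrt(110) + 1678 = 1678 + 4*I*sqrt(110)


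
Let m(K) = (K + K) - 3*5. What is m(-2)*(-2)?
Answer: 38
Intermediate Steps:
m(K) = -15 + 2*K (m(K) = 2*K - 15 = -15 + 2*K)
m(-2)*(-2) = (-15 + 2*(-2))*(-2) = (-15 - 4)*(-2) = -19*(-2) = 38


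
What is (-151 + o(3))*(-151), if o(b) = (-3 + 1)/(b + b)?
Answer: 68554/3 ≈ 22851.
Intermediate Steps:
o(b) = -1/b (o(b) = -2*1/(2*b) = -1/b)
(-151 + o(3))*(-151) = (-151 - 1/3)*(-151) = -454/3*(-151) = 68554/3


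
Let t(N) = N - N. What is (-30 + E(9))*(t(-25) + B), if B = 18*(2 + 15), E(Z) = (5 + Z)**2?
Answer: 50796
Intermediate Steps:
t(N) = 0
B = 306 (B = 18*17 = 306)
(-30 + E(9))*(t(-25) + B) = (-30 + (5 + 9)**2)*(0 + 306) = (-30 + 14**2)*306 = (-30 + 196)*306 = 166*306 = 50796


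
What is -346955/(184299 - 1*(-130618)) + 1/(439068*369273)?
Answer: -56253881156302703/51059369348182188 ≈ -1.1017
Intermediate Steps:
-346955/(184299 - 1*(-130618)) + 1/(439068*369273) = -346955/(184299 + 130618) + (1/439068)*(1/369273) = -346955/314917 + 1/162135957564 = -56253881156302703/51059369348182188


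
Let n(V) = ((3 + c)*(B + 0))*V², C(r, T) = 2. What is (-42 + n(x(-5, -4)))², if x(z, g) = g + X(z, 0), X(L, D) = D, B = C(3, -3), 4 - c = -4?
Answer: 96100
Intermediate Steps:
c = 8 (c = 4 - 1*(-4) = 4 + 4 = 8)
B = 2
x(z, g) = g (x(z, g) = g + 0 = g)
n(V) = 22*V² (n(V) = ((3 + 8)*(2 + 0))*V² = (11*2)*V² = 22*V²)
(-42 + n(x(-5, -4)))² = (-42 + 22*(-4)²)² = (-42 + 22*16)² = (-42 + 352)² = 310² = 96100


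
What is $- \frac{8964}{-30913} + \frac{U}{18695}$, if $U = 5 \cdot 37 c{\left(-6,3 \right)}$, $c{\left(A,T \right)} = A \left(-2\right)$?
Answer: $\frac{47241768}{115583707} \approx 0.40872$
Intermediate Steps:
$c{\left(A,T \right)} = - 2 A$
$U = 2220$ ($U = 5 \cdot 37 \left(\left(-2\right) \left(-6\right)\right) = 185 \cdot 12 = 2220$)
$- \frac{8964}{-30913} + \frac{U}{18695} = - \frac{8964}{-30913} + \frac{2220}{18695} = \left(-8964\right) \left(- \frac{1}{30913}\right) + 2220 \cdot \frac{1}{18695} = \frac{8964}{30913} + \frac{444}{3739} = \frac{47241768}{115583707}$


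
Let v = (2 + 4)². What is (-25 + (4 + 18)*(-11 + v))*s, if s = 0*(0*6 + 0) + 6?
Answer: 3150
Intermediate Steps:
v = 36 (v = 6² = 36)
s = 6 (s = 0*(0 + 0) + 6 = 0*0 + 6 = 0 + 6 = 6)
(-25 + (4 + 18)*(-11 + v))*s = (-25 + (4 + 18)*(-11 + 36))*6 = (-25 + 22*25)*6 = (-25 + 550)*6 = 525*6 = 3150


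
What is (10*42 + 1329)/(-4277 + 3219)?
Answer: -1749/1058 ≈ -1.6531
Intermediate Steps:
(10*42 + 1329)/(-4277 + 3219) = (420 + 1329)/(-1058) = 1749*(-1/1058) = -1749/1058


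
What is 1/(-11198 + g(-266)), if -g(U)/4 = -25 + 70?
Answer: -1/11378 ≈ -8.7889e-5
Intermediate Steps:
g(U) = -180 (g(U) = -4*(-25 + 70) = -4*45 = -180)
1/(-11198 + g(-266)) = 1/(-11198 - 180) = 1/(-11378) = -1/11378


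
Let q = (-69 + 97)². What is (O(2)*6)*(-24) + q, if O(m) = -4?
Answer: 1360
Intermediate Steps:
q = 784 (q = 28² = 784)
(O(2)*6)*(-24) + q = -4*6*(-24) + 784 = -24*(-24) + 784 = 576 + 784 = 1360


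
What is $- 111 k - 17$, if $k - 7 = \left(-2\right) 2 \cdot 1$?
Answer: $-350$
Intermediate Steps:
$k = 3$ ($k = 7 + \left(-2\right) 2 \cdot 1 = 7 - 4 = 3$)
$- 111 k - 17 = \left(-111\right) 3 - 17 = -333 - 17 = -350$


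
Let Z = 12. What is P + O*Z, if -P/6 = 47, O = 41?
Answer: 210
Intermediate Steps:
P = -282 (P = -6*47 = -282)
P + O*Z = -282 + 41*12 = -282 + 492 = 210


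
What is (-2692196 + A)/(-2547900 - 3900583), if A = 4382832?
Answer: -1690636/6448483 ≈ -0.26218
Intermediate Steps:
(-2692196 + A)/(-2547900 - 3900583) = (-2692196 + 4382832)/(-2547900 - 3900583) = 1690636/(-6448483) = 1690636*(-1/6448483) = -1690636/6448483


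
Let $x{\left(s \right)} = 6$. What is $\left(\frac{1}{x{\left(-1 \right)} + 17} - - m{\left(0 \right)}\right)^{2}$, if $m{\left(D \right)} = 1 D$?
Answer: $\frac{1}{529} \approx 0.0018904$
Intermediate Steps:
$m{\left(D \right)} = D$
$\left(\frac{1}{x{\left(-1 \right)} + 17} - - m{\left(0 \right)}\right)^{2} = \left(\frac{1}{6 + 17} + \left(0 - 0\right)\right)^{2} = \left(\frac{1}{23} + \left(0 + 0\right)\right)^{2} = \left(\frac{1}{23} + 0\right)^{2} = \left(\frac{1}{23}\right)^{2} = \frac{1}{529}$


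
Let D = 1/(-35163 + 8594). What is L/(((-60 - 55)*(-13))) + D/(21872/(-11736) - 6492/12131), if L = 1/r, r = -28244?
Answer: 2301550399493/146909650255095260 ≈ 1.5666e-5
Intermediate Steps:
L = -1/28244 (L = 1/(-28244) = -1/28244 ≈ -3.5406e-5)
D = -1/26569 (D = 1/(-26569) = -1/26569 ≈ -3.7638e-5)
L/(((-60 - 55)*(-13))) + D/(21872/(-11736) - 6492/12131) = -(-1/(13*(-60 - 55)))/28244 - 1/(26569*(21872/(-11736) - 6492/12131)) = -1/(28244*((-115*(-13)))) - 1/(26569*(21872*(-1/11736) - 6492*1/12131)) = -1/28244/1495 - 1/(26569*(-2734/1467 - 6492/12131)) = -1/28244*1/1495 - 1/(26569*(-42689918/17796177)) = -1/42224780 - 1/26569*(-17796177/42689918) = -1/42224780 + 109179/6958456634 = 2301550399493/146909650255095260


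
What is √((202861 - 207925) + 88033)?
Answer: √82969 ≈ 288.04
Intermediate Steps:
√((202861 - 207925) + 88033) = √(-5064 + 88033) = √82969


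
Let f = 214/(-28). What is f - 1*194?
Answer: -2823/14 ≈ -201.64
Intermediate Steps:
f = -107/14 (f = 214*(-1/28) = -107/14 ≈ -7.6429)
f - 1*194 = -107/14 - 1*194 = -107/14 - 194 = -2823/14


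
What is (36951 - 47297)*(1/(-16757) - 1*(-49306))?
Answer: -8548078751786/16757 ≈ -5.1012e+8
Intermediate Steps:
(36951 - 47297)*(1/(-16757) - 1*(-49306)) = -10346*(-1/16757 + 49306) = -10346*826220641/16757 = -8548078751786/16757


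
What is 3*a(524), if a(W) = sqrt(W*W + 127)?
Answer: 3*sqrt(274703) ≈ 1572.4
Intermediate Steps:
a(W) = sqrt(127 + W**2) (a(W) = sqrt(W**2 + 127) = sqrt(127 + W**2))
3*a(524) = 3*sqrt(127 + 524**2) = 3*sqrt(127 + 274576) = 3*sqrt(274703)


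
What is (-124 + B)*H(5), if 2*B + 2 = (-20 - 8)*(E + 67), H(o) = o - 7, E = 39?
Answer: 3218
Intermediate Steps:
H(o) = -7 + o
B = -1485 (B = -1 + ((-20 - 8)*(39 + 67))/2 = -1 + (-28*106)/2 = -1 + (½)*(-2968) = -1 - 1484 = -1485)
(-124 + B)*H(5) = (-124 - 1485)*(-7 + 5) = -1609*(-2) = 3218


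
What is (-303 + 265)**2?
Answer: 1444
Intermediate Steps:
(-303 + 265)**2 = (-38)**2 = 1444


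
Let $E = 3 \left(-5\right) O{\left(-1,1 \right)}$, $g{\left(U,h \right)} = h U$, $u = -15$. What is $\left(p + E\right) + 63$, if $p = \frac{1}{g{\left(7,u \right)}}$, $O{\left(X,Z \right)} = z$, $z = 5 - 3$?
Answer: $\frac{3464}{105} \approx 32.99$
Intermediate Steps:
$z = 2$
$O{\left(X,Z \right)} = 2$
$g{\left(U,h \right)} = U h$
$p = - \frac{1}{105}$ ($p = \frac{1}{7 \left(-15\right)} = \frac{1}{-105} = - \frac{1}{105} \approx -0.0095238$)
$E = -30$ ($E = 3 \left(-5\right) 2 = \left(-15\right) 2 = -30$)
$\left(p + E\right) + 63 = \left(- \frac{1}{105} - 30\right) + 63 = - \frac{3151}{105} + 63 = \frac{3464}{105}$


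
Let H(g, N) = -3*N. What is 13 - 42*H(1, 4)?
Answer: 517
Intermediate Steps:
13 - 42*H(1, 4) = 13 - (-126)*4 = 13 - 42*(-12) = 13 + 504 = 517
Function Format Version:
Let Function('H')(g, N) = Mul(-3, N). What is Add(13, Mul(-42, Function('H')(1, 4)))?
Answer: 517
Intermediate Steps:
Add(13, Mul(-42, Function('H')(1, 4))) = Add(13, Mul(-42, Mul(-3, 4))) = Add(13, Mul(-42, -12)) = Add(13, 504) = 517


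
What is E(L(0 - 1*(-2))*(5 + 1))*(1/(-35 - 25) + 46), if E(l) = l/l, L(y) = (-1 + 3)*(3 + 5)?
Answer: 2759/60 ≈ 45.983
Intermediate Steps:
L(y) = 16 (L(y) = 2*8 = 16)
E(l) = 1
E(L(0 - 1*(-2))*(5 + 1))*(1/(-35 - 25) + 46) = 1*(1/(-35 - 25) + 46) = 1*(1/(-60) + 46) = 1*(-1/60 + 46) = 1*(2759/60) = 2759/60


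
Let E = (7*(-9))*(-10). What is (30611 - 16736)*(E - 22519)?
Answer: -303709875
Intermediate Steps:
E = 630 (E = -63*(-10) = 630)
(30611 - 16736)*(E - 22519) = (30611 - 16736)*(630 - 22519) = 13875*(-21889) = -303709875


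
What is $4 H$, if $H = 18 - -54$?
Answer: $288$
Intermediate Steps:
$H = 72$ ($H = 18 + 54 = 72$)
$4 H = 4 \cdot 72 = 288$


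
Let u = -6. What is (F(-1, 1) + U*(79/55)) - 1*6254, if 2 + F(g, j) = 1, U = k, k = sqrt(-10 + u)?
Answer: -6255 + 316*I/55 ≈ -6255.0 + 5.7455*I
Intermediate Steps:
k = 4*I (k = sqrt(-10 - 6) = sqrt(-16) = 4*I ≈ 4.0*I)
U = 4*I ≈ 4.0*I
F(g, j) = -1 (F(g, j) = -2 + 1 = -1)
(F(-1, 1) + U*(79/55)) - 1*6254 = (-1 + (4*I)*(79/55)) - 1*6254 = (-1 + (4*I)*(79*(1/55))) - 6254 = (-1 + (4*I)*(79/55)) - 6254 = (-1 + 316*I/55) - 6254 = -6255 + 316*I/55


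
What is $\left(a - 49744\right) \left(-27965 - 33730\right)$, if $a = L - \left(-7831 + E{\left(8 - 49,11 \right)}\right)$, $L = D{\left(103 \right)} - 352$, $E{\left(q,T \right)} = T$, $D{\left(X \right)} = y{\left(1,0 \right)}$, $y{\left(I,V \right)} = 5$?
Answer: $2607909345$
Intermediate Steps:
$D{\left(X \right)} = 5$
$L = -347$ ($L = 5 - 352 = -347$)
$a = 7473$ ($a = -347 - \left(-7831 + 11\right) = -347 - -7820 = -347 + 7820 = 7473$)
$\left(a - 49744\right) \left(-27965 - 33730\right) = \left(7473 - 49744\right) \left(-27965 - 33730\right) = \left(-42271\right) \left(-61695\right) = 2607909345$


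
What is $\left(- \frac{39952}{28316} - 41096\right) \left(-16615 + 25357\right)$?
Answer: $- \frac{2543297576424}{7079} \approx -3.5927 \cdot 10^{8}$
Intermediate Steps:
$\left(- \frac{39952}{28316} - 41096\right) \left(-16615 + 25357\right) = \left(\left(-39952\right) \frac{1}{28316} - 41096\right) 8742 = \left(- \frac{9988}{7079} - 41096\right) 8742 = \left(- \frac{290928572}{7079}\right) 8742 = - \frac{2543297576424}{7079}$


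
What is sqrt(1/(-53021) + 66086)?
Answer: sqrt(185782710526905)/53021 ≈ 257.07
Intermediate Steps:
sqrt(1/(-53021) + 66086) = sqrt(-1/53021 + 66086) = sqrt(3503945805/53021) = sqrt(185782710526905)/53021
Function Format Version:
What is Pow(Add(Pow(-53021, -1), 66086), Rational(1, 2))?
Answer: Mul(Rational(1, 53021), Pow(185782710526905, Rational(1, 2))) ≈ 257.07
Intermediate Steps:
Pow(Add(Pow(-53021, -1), 66086), Rational(1, 2)) = Pow(Add(Rational(-1, 53021), 66086), Rational(1, 2)) = Pow(Rational(3503945805, 53021), Rational(1, 2)) = Mul(Rational(1, 53021), Pow(185782710526905, Rational(1, 2)))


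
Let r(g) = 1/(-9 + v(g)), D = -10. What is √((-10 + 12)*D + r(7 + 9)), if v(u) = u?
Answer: I*√973/7 ≈ 4.4561*I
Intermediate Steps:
r(g) = 1/(-9 + g)
√((-10 + 12)*D + r(7 + 9)) = √((-10 + 12)*(-10) + 1/(-9 + (7 + 9))) = √(2*(-10) + 1/(-9 + 16)) = √(-20 + 1/7) = √(-20 + ⅐) = √(-139/7) = I*√973/7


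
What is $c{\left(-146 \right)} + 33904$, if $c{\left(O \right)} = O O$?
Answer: $55220$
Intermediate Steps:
$c{\left(O \right)} = O^{2}$
$c{\left(-146 \right)} + 33904 = \left(-146\right)^{2} + 33904 = 21316 + 33904 = 55220$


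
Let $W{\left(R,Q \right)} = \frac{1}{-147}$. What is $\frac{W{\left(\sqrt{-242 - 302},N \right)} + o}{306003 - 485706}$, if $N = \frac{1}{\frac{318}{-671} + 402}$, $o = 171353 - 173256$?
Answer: $\frac{279742}{26416341} \approx 0.01059$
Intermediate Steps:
$o = -1903$
$N = \frac{671}{269424}$ ($N = \frac{1}{318 \left(- \frac{1}{671}\right) + 402} = \frac{1}{- \frac{318}{671} + 402} = \frac{1}{\frac{269424}{671}} = \frac{671}{269424} \approx 0.0024905$)
$W{\left(R,Q \right)} = - \frac{1}{147}$
$\frac{W{\left(\sqrt{-242 - 302},N \right)} + o}{306003 - 485706} = \frac{- \frac{1}{147} - 1903}{306003 - 485706} = - \frac{279742}{147 \left(-179703\right)} = \left(- \frac{279742}{147}\right) \left(- \frac{1}{179703}\right) = \frac{279742}{26416341}$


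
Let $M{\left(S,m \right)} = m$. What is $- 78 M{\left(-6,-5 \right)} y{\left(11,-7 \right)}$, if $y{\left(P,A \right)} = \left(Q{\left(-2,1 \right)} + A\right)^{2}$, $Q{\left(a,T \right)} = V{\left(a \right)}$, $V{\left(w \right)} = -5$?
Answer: $56160$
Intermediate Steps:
$Q{\left(a,T \right)} = -5$
$y{\left(P,A \right)} = \left(-5 + A\right)^{2}$
$- 78 M{\left(-6,-5 \right)} y{\left(11,-7 \right)} = \left(-78\right) \left(-5\right) \left(-5 - 7\right)^{2} = 390 \left(-12\right)^{2} = 390 \cdot 144 = 56160$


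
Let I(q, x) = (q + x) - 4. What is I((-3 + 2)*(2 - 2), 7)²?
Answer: 9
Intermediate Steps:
I(q, x) = -4 + q + x
I((-3 + 2)*(2 - 2), 7)² = (-4 + (-3 + 2)*(2 - 2) + 7)² = (-4 - 1*0 + 7)² = (-4 + 0 + 7)² = 3² = 9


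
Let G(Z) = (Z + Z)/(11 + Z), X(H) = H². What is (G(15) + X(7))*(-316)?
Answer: -206032/13 ≈ -15849.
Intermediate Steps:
G(Z) = 2*Z/(11 + Z) (G(Z) = (2*Z)/(11 + Z) = 2*Z/(11 + Z))
(G(15) + X(7))*(-316) = (2*15/(11 + 15) + 7²)*(-316) = (2*15/26 + 49)*(-316) = (2*15*(1/26) + 49)*(-316) = (15/13 + 49)*(-316) = (652/13)*(-316) = -206032/13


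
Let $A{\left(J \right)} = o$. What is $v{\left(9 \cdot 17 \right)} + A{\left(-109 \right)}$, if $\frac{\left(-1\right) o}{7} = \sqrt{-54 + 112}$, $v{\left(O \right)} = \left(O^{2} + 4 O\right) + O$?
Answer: $24174 - 7 \sqrt{58} \approx 24121.0$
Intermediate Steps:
$v{\left(O \right)} = O^{2} + 5 O$
$o = - 7 \sqrt{58}$ ($o = - 7 \sqrt{-54 + 112} = - 7 \sqrt{58} \approx -53.31$)
$A{\left(J \right)} = - 7 \sqrt{58}$
$v{\left(9 \cdot 17 \right)} + A{\left(-109 \right)} = 9 \cdot 17 \left(5 + 9 \cdot 17\right) - 7 \sqrt{58} = 153 \left(5 + 153\right) - 7 \sqrt{58} = 153 \cdot 158 - 7 \sqrt{58} = 24174 - 7 \sqrt{58}$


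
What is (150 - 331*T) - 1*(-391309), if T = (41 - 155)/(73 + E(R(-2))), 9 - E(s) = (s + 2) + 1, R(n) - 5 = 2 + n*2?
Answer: 783911/2 ≈ 3.9196e+5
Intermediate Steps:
R(n) = 7 + 2*n (R(n) = 5 + (2 + n*2) = 5 + (2 + 2*n) = 7 + 2*n)
E(s) = 6 - s (E(s) = 9 - ((s + 2) + 1) = 9 - ((2 + s) + 1) = 9 - (3 + s) = 9 + (-3 - s) = 6 - s)
T = -3/2 (T = (41 - 155)/(73 + (6 - (7 + 2*(-2)))) = -114/(73 + (6 - (7 - 4))) = -114/(73 + (6 - 1*3)) = -114/(73 + (6 - 3)) = -114/(73 + 3) = -114/76 = -114*1/76 = -3/2 ≈ -1.5000)
(150 - 331*T) - 1*(-391309) = (150 - 331*(-3/2)) - 1*(-391309) = (150 + 993/2) + 391309 = 1293/2 + 391309 = 783911/2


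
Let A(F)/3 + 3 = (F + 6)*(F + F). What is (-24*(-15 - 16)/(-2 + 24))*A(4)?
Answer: 7812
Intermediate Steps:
A(F) = -9 + 6*F*(6 + F) (A(F) = -9 + 3*((F + 6)*(F + F)) = -9 + 3*((6 + F)*(2*F)) = -9 + 3*(2*F*(6 + F)) = -9 + 6*F*(6 + F))
(-24*(-15 - 16)/(-2 + 24))*A(4) = (-24*(-15 - 16)/(-2 + 24))*(-9 + 6*4**2 + 36*4) = (-(-744)/22)*(-9 + 6*16 + 144) = (-(-744)/22)*(-9 + 96 + 144) = -24*(-31/22)*231 = (372/11)*231 = 7812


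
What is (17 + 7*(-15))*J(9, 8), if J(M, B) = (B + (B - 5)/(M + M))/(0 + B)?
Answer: -539/6 ≈ -89.833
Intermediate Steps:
J(M, B) = (B + (-5 + B)/(2*M))/B (J(M, B) = (B + (-5 + B)/((2*M)))/B = (B + (-5 + B)*(1/(2*M)))/B = (B + (-5 + B)/(2*M))/B)
(17 + 7*(-15))*J(9, 8) = (17 + 7*(-15))*((½)*(-5 + 8 + 2*8*9)/(8*9)) = (17 - 105)*((½)*(⅛)*(⅑)*(-5 + 8 + 144)) = -44*147/(8*9) = -88*49/48 = -539/6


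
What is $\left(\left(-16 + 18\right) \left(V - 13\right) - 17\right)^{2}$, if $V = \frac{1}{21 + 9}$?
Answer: $\frac{414736}{225} \approx 1843.3$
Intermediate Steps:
$V = \frac{1}{30} \approx 0.033333$
$\left(\left(-16 + 18\right) \left(V - 13\right) - 17\right)^{2} = \left(\left(-16 + 18\right) \left(\frac{1}{30} - 13\right) - 17\right)^{2} = \left(2 \left(- \frac{389}{30}\right) - 17\right)^{2} = \left(- \frac{389}{15} - 17\right)^{2} = \left(- \frac{644}{15}\right)^{2} = \frac{414736}{225}$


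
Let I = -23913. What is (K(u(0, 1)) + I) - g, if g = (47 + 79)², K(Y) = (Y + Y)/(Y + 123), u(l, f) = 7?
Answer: -2586278/65 ≈ -39789.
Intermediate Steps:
K(Y) = 2*Y/(123 + Y) (K(Y) = (2*Y)/(123 + Y) = 2*Y/(123 + Y))
g = 15876 (g = 126² = 15876)
(K(u(0, 1)) + I) - g = (2*7/(123 + 7) - 23913) - 1*15876 = (2*7/130 - 23913) - 15876 = (2*7*(1/130) - 23913) - 15876 = (7/65 - 23913) - 15876 = -1554338/65 - 15876 = -2586278/65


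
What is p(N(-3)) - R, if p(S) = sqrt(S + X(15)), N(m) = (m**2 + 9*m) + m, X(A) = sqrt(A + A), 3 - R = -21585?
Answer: -21588 + I*sqrt(21 - sqrt(30)) ≈ -21588.0 + 3.9399*I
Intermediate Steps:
R = 21588 (R = 3 - 1*(-21585) = 3 + 21585 = 21588)
X(A) = sqrt(2)*sqrt(A) (X(A) = sqrt(2*A) = sqrt(2)*sqrt(A))
N(m) = m**2 + 10*m
p(S) = sqrt(S + sqrt(30)) (p(S) = sqrt(S + sqrt(2)*sqrt(15)) = sqrt(S + sqrt(30)))
p(N(-3)) - R = sqrt(-3*(10 - 3) + sqrt(30)) - 1*21588 = sqrt(-3*7 + sqrt(30)) - 21588 = sqrt(-21 + sqrt(30)) - 21588 = -21588 + sqrt(-21 + sqrt(30))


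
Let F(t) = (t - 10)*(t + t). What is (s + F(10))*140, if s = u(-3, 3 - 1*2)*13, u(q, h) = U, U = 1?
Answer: 1820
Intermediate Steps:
u(q, h) = 1
F(t) = 2*t*(-10 + t) (F(t) = (-10 + t)*(2*t) = 2*t*(-10 + t))
s = 13 (s = 1*13 = 13)
(s + F(10))*140 = (13 + 2*10*(-10 + 10))*140 = (13 + 2*10*0)*140 = (13 + 0)*140 = 13*140 = 1820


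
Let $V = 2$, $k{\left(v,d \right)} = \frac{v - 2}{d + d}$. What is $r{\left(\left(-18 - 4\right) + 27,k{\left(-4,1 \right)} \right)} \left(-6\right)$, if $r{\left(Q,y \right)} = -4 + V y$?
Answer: $60$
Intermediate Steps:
$k{\left(v,d \right)} = \frac{-2 + v}{2 d}$
$r{\left(Q,y \right)} = -4 + 2 y$
$r{\left(\left(-18 - 4\right) + 27,k{\left(-4,1 \right)} \right)} \left(-6\right) = \left(-4 + 2 \frac{-2 - 4}{2 \cdot 1}\right) \left(-6\right) = \left(-4 + 2 \cdot \frac{1}{2} \cdot 1 \left(-6\right)\right) \left(-6\right) = \left(-4 + 2 \left(-3\right)\right) \left(-6\right) = \left(-4 - 6\right) \left(-6\right) = \left(-10\right) \left(-6\right) = 60$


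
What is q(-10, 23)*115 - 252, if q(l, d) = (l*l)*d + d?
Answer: 266893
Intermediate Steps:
q(l, d) = d + d*l² (q(l, d) = l²*d + d = d*l² + d = d + d*l²)
q(-10, 23)*115 - 252 = (23*(1 + (-10)²))*115 - 252 = (23*(1 + 100))*115 - 252 = (23*101)*115 - 252 = 2323*115 - 252 = 267145 - 252 = 266893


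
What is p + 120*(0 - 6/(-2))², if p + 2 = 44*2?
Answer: 1166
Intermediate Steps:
p = 86 (p = -2 + 44*2 = -2 + 88 = 86)
p + 120*(0 - 6/(-2))² = 86 + 120*(0 - 6/(-2))² = 86 + 120*(0 - 6*(-½))² = 86 + 120*(0 + 3)² = 86 + 120*3² = 86 + 120*9 = 86 + 1080 = 1166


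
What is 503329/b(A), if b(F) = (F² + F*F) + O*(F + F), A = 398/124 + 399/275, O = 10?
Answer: 73159499311250/19862809869 ≈ 3683.2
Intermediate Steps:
A = 79463/17050 (A = 398*(1/124) + 399*(1/275) = 199/62 + 399/275 = 79463/17050 ≈ 4.6606)
b(F) = 2*F² + 20*F (b(F) = (F² + F*F) + 10*(F + F) = (F² + F²) + 10*(2*F) = 2*F² + 20*F)
503329/b(A) = 503329/((2*(79463/17050)*(10 + 79463/17050))) = 503329/((2*(79463/17050)*(249963/17050))) = 503329/(19862809869/145351250) = 503329*(145351250/19862809869) = 73159499311250/19862809869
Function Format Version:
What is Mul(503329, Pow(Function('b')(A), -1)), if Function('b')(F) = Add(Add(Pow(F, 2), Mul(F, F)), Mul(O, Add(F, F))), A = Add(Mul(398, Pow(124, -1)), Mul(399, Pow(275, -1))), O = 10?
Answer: Rational(73159499311250, 19862809869) ≈ 3683.2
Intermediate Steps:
A = Rational(79463, 17050) (A = Add(Mul(398, Rational(1, 124)), Mul(399, Rational(1, 275))) = Add(Rational(199, 62), Rational(399, 275)) = Rational(79463, 17050) ≈ 4.6606)
Function('b')(F) = Add(Mul(2, Pow(F, 2)), Mul(20, F)) (Function('b')(F) = Add(Add(Pow(F, 2), Mul(F, F)), Mul(10, Add(F, F))) = Add(Add(Pow(F, 2), Pow(F, 2)), Mul(10, Mul(2, F))) = Add(Mul(2, Pow(F, 2)), Mul(20, F)))
Mul(503329, Pow(Function('b')(A), -1)) = Mul(503329, Pow(Mul(2, Rational(79463, 17050), Add(10, Rational(79463, 17050))), -1)) = Mul(503329, Pow(Mul(2, Rational(79463, 17050), Rational(249963, 17050)), -1)) = Mul(503329, Pow(Rational(19862809869, 145351250), -1)) = Mul(503329, Rational(145351250, 19862809869)) = Rational(73159499311250, 19862809869)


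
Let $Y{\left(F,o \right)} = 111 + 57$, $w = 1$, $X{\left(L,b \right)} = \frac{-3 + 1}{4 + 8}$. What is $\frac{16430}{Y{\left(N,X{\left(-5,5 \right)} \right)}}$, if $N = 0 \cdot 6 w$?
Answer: $\frac{8215}{84} \approx 97.798$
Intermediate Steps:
$X{\left(L,b \right)} = - \frac{1}{6}$ ($X{\left(L,b \right)} = - \frac{2}{12} = \left(-2\right) \frac{1}{12} = - \frac{1}{6}$)
$N = 0$ ($N = 0 \cdot 6 \cdot 1 = 0 \cdot 1 = 0$)
$Y{\left(F,o \right)} = 168$
$\frac{16430}{Y{\left(N,X{\left(-5,5 \right)} \right)}} = \frac{16430}{168} = 16430 \cdot \frac{1}{168} = \frac{8215}{84}$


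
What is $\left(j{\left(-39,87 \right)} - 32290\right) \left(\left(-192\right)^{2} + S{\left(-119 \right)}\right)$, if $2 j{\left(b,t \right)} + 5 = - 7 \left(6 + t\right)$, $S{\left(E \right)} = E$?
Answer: $-1198548410$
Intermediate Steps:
$j{\left(b,t \right)} = - \frac{47}{2} - \frac{7 t}{2}$ ($j{\left(b,t \right)} = - \frac{5}{2} + \frac{\left(-7\right) \left(6 + t\right)}{2} = - \frac{5}{2} + \frac{-42 - 7 t}{2} = - \frac{5}{2} - \left(21 + \frac{7 t}{2}\right) = - \frac{47}{2} - \frac{7 t}{2}$)
$\left(j{\left(-39,87 \right)} - 32290\right) \left(\left(-192\right)^{2} + S{\left(-119 \right)}\right) = \left(\left(- \frac{47}{2} - \frac{609}{2}\right) - 32290\right) \left(\left(-192\right)^{2} - 119\right) = \left(\left(- \frac{47}{2} - \frac{609}{2}\right) - 32290\right) \left(36864 - 119\right) = \left(-328 - 32290\right) 36745 = \left(-32618\right) 36745 = -1198548410$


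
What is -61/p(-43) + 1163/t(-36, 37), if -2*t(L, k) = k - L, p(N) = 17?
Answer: -43995/1241 ≈ -35.451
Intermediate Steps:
t(L, k) = L/2 - k/2 (t(L, k) = -(k - L)/2 = L/2 - k/2)
-61/p(-43) + 1163/t(-36, 37) = -61/17 + 1163/((1/2)*(-36) - 1/2*37) = -61*1/17 + 1163/(-18 - 37/2) = -61/17 + 1163/(-73/2) = -61/17 + 1163*(-2/73) = -61/17 - 2326/73 = -43995/1241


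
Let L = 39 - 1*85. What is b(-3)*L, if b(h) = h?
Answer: 138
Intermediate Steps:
L = -46 (L = 39 - 85 = -46)
b(-3)*L = -3*(-46) = 138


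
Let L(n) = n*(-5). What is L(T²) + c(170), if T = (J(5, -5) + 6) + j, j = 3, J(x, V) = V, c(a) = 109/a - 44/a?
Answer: -2707/34 ≈ -79.618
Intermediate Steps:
c(a) = 65/a
T = 4 (T = (-5 + 6) + 3 = 1 + 3 = 4)
L(n) = -5*n
L(T²) + c(170) = -5*4² + 65/170 = -5*16 + 65*(1/170) = -80 + 13/34 = -2707/34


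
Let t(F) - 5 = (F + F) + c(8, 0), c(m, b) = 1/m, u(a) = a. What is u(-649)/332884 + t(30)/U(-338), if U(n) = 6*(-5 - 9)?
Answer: -43467173/55924512 ≈ -0.77725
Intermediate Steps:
U(n) = -84 (U(n) = 6*(-14) = -84)
t(F) = 41/8 + 2*F (t(F) = 5 + ((F + F) + 1/8) = 5 + (2*F + 1/8) = 5 + (1/8 + 2*F) = 41/8 + 2*F)
u(-649)/332884 + t(30)/U(-338) = -649/332884 + (41/8 + 2*30)/(-84) = -649*1/332884 + (41/8 + 60)*(-1/84) = -649/332884 + (521/8)*(-1/84) = -649/332884 - 521/672 = -43467173/55924512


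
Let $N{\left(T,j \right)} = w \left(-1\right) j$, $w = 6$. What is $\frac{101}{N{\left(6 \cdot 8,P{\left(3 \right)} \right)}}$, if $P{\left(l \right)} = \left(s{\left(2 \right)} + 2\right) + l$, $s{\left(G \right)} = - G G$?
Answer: $- \frac{101}{6} \approx -16.833$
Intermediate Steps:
$s{\left(G \right)} = - G^{2}$
$P{\left(l \right)} = -2 + l$ ($P{\left(l \right)} = \left(- 2^{2} + 2\right) + l = \left(\left(-1\right) 4 + 2\right) + l = \left(-4 + 2\right) + l = -2 + l$)
$N{\left(T,j \right)} = - 6 j$ ($N{\left(T,j \right)} = 6 \left(-1\right) j = - 6 j$)
$\frac{101}{N{\left(6 \cdot 8,P{\left(3 \right)} \right)}} = \frac{101}{\left(-6\right) \left(-2 + 3\right)} = \frac{101}{\left(-6\right) 1} = \frac{101}{-6} = 101 \left(- \frac{1}{6}\right) = - \frac{101}{6}$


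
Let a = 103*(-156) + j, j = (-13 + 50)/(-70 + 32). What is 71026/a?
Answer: -2698988/610621 ≈ -4.4201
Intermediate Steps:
j = -37/38 (j = 37/(-38) = 37*(-1/38) = -37/38 ≈ -0.97368)
a = -610621/38 (a = 103*(-156) - 37/38 = -16068 - 37/38 = -610621/38 ≈ -16069.)
71026/a = 71026/(-610621/38) = 71026*(-38/610621) = -2698988/610621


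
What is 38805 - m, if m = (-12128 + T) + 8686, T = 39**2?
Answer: 40726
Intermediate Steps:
T = 1521
m = -1921 (m = (-12128 + 1521) + 8686 = -10607 + 8686 = -1921)
38805 - m = 38805 - 1*(-1921) = 38805 + 1921 = 40726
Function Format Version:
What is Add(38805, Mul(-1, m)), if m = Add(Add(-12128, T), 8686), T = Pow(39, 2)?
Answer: 40726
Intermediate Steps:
T = 1521
m = -1921 (m = Add(Add(-12128, 1521), 8686) = Add(-10607, 8686) = -1921)
Add(38805, Mul(-1, m)) = Add(38805, Mul(-1, -1921)) = Add(38805, 1921) = 40726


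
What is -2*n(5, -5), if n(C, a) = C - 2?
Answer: -6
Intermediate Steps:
n(C, a) = -2 + C
-2*n(5, -5) = -2*(-2 + 5) = -2*3 = -6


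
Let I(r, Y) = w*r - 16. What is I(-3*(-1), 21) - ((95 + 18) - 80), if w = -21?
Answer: -112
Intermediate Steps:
I(r, Y) = -16 - 21*r (I(r, Y) = -21*r - 16 = -16 - 21*r)
I(-3*(-1), 21) - ((95 + 18) - 80) = (-16 - (-63)*(-1)) - ((95 + 18) - 80) = (-16 - 21*3) - (113 - 80) = (-16 - 63) - 1*33 = -79 - 33 = -112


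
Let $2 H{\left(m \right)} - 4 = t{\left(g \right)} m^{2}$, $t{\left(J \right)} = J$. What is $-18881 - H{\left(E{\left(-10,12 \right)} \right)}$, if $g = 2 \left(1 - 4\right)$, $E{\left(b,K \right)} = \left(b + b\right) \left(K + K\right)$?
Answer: $672317$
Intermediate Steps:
$E{\left(b,K \right)} = 4 K b$ ($E{\left(b,K \right)} = 2 b 2 K = 4 K b$)
$g = -6$ ($g = 2 \left(-3\right) = -6$)
$H{\left(m \right)} = 2 - 3 m^{2}$ ($H{\left(m \right)} = 2 + \frac{\left(-6\right) m^{2}}{2} = 2 - 3 m^{2}$)
$-18881 - H{\left(E{\left(-10,12 \right)} \right)} = -18881 - \left(2 - 3 \left(4 \cdot 12 \left(-10\right)\right)^{2}\right) = -18881 - \left(2 - 3 \left(-480\right)^{2}\right) = -18881 - \left(2 - 691200\right) = -18881 - -691198 = -18881 + 691198 = 672317$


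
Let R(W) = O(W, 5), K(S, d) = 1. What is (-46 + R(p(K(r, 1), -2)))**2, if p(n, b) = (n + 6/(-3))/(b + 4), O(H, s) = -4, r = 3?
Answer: 2500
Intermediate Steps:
p(n, b) = (-2 + n)/(4 + b) (p(n, b) = (n + 6*(-1/3))/(4 + b) = (n - 2)/(4 + b) = (-2 + n)/(4 + b))
R(W) = -4
(-46 + R(p(K(r, 1), -2)))**2 = (-46 - 4)**2 = (-50)**2 = 2500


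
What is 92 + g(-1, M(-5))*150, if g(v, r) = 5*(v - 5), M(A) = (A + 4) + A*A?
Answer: -4408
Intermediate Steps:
M(A) = 4 + A + A**2 (M(A) = (4 + A) + A**2 = 4 + A + A**2)
g(v, r) = -25 + 5*v (g(v, r) = 5*(-5 + v) = -25 + 5*v)
92 + g(-1, M(-5))*150 = 92 + (-25 + 5*(-1))*150 = 92 + (-25 - 5)*150 = 92 - 30*150 = 92 - 4500 = -4408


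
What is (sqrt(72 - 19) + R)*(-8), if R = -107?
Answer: 856 - 8*sqrt(53) ≈ 797.76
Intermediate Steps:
(sqrt(72 - 19) + R)*(-8) = (sqrt(72 - 19) - 107)*(-8) = (sqrt(53) - 107)*(-8) = (-107 + sqrt(53))*(-8) = 856 - 8*sqrt(53)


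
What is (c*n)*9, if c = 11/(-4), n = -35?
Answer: 3465/4 ≈ 866.25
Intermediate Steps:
c = -11/4 (c = 11*(-¼) = -11/4 ≈ -2.7500)
(c*n)*9 = -11/4*(-35)*9 = (385/4)*9 = 3465/4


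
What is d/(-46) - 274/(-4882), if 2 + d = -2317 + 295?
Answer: 107541/2441 ≈ 44.056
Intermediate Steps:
d = -2024 (d = -2 + (-2317 + 295) = -2 - 2022 = -2024)
d/(-46) - 274/(-4882) = -2024/(-46) - 274/(-4882) = -2024*(-1/46) - 274*(-1/4882) = 44 + 137/2441 = 107541/2441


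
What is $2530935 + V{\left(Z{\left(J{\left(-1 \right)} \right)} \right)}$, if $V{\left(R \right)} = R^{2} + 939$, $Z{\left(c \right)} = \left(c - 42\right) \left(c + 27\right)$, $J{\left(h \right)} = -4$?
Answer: $3651238$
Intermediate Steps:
$Z{\left(c \right)} = \left(-42 + c\right) \left(27 + c\right)$
$V{\left(R \right)} = 939 + R^{2}$
$2530935 + V{\left(Z{\left(J{\left(-1 \right)} \right)} \right)} = 2530935 + \left(939 + \left(-1134 + \left(-4\right)^{2} - -60\right)^{2}\right) = 2530935 + \left(939 + \left(-1134 + 16 + 60\right)^{2}\right) = 2530935 + \left(939 + \left(-1058\right)^{2}\right) = 2530935 + \left(939 + 1119364\right) = 2530935 + 1120303 = 3651238$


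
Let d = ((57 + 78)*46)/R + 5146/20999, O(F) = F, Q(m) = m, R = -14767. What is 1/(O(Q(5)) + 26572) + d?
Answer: -17419507301/99293027427 ≈ -0.17544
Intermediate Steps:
d = -655576/3736051 (d = ((57 + 78)*46)/(-14767) + 5146/20999 = (135*46)*(-1/14767) + 5146*(1/20999) = 6210*(-1/14767) + 62/253 = -6210/14767 + 62/253 = -655576/3736051 ≈ -0.17547)
1/(O(Q(5)) + 26572) + d = 1/(5 + 26572) - 655576/3736051 = 1/26577 - 655576/3736051 = -17419507301/99293027427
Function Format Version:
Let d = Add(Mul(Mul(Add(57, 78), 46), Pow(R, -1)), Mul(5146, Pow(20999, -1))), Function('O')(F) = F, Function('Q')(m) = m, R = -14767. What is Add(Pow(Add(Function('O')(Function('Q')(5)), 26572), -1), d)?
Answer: Rational(-17419507301, 99293027427) ≈ -0.17544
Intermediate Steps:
d = Rational(-655576, 3736051) (d = Add(Mul(Mul(Add(57, 78), 46), Pow(-14767, -1)), Mul(5146, Pow(20999, -1))) = Add(Mul(Mul(135, 46), Rational(-1, 14767)), Mul(5146, Rational(1, 20999))) = Add(Mul(6210, Rational(-1, 14767)), Rational(62, 253)) = Add(Rational(-6210, 14767), Rational(62, 253)) = Rational(-655576, 3736051) ≈ -0.17547)
Add(Pow(Add(Function('O')(Function('Q')(5)), 26572), -1), d) = Add(Pow(Add(5, 26572), -1), Rational(-655576, 3736051)) = Add(Pow(26577, -1), Rational(-655576, 3736051)) = Add(Rational(1, 26577), Rational(-655576, 3736051)) = Rational(-17419507301, 99293027427)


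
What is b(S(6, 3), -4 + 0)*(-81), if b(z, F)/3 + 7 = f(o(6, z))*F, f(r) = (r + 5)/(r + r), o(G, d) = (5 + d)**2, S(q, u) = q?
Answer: 267057/121 ≈ 2207.1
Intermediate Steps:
f(r) = (5 + r)/(2*r) (f(r) = (5 + r)/((2*r)) = (5 + r)*(1/(2*r)) = (5 + r)/(2*r))
b(z, F) = -21 + 3*F*(5 + (5 + z)**2)/(2*(5 + z)**2) (b(z, F) = -21 + 3*(((5 + (5 + z)**2)/(2*((5 + z)**2)))*F) = -21 + 3*(((5 + (5 + z)**2)/(2*(5 + z)**2))*F) = -21 + 3*(F*(5 + (5 + z)**2)/(2*(5 + z)**2)) = -21 + 3*F*(5 + (5 + z)**2)/(2*(5 + z)**2))
b(S(6, 3), -4 + 0)*(-81) = (-21 + 3*(-4 + 0)/2 + 15*(-4 + 0)/(2*(5 + 6)**2))*(-81) = (-21 + (3/2)*(-4) + (15/2)*(-4)/11**2)*(-81) = (-21 - 6 + (15/2)*(-4)*(1/121))*(-81) = (-21 - 6 - 30/121)*(-81) = -3297/121*(-81) = 267057/121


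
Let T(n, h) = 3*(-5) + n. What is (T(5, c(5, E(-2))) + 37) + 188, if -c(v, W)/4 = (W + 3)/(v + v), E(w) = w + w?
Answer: 215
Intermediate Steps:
E(w) = 2*w
c(v, W) = -2*(3 + W)/v (c(v, W) = -4*(W + 3)/(v + v) = -4*(3 + W)/(2*v) = -4*(3 + W)*1/(2*v) = -2*(3 + W)/v)
T(n, h) = -15 + n
(T(5, c(5, E(-2))) + 37) + 188 = ((-15 + 5) + 37) + 188 = (-10 + 37) + 188 = 27 + 188 = 215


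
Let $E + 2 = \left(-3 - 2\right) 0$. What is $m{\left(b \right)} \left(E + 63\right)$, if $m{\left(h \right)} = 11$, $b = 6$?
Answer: $671$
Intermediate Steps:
$E = -2$ ($E = -2 + \left(-3 - 2\right) 0 = -2 - 0 = -2 + 0 = -2$)
$m{\left(b \right)} \left(E + 63\right) = 11 \left(-2 + 63\right) = 11 \cdot 61 = 671$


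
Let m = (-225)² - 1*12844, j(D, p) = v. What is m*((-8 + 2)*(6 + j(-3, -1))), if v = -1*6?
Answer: 0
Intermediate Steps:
v = -6
j(D, p) = -6
m = 37781 (m = 50625 - 12844 = 37781)
m*((-8 + 2)*(6 + j(-3, -1))) = 37781*((-8 + 2)*(6 - 6)) = 37781*(-6*0) = 37781*0 = 0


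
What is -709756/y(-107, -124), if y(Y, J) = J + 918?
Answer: -354878/397 ≈ -893.90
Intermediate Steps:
y(Y, J) = 918 + J
-709756/y(-107, -124) = -709756/(918 - 124) = -709756/794 = -709756*1/794 = -354878/397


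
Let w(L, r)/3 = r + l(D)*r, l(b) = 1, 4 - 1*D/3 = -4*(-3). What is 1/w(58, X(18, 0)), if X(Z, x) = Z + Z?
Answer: 1/216 ≈ 0.0046296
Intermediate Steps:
X(Z, x) = 2*Z
D = -24 (D = 12 - (-12)*(-3) = 12 - 3*12 = 12 - 36 = -24)
w(L, r) = 6*r (w(L, r) = 3*(r + 1*r) = 3*(r + r) = 3*(2*r) = 6*r)
1/w(58, X(18, 0)) = 1/(6*(2*18)) = 1/(6*36) = 1/216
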